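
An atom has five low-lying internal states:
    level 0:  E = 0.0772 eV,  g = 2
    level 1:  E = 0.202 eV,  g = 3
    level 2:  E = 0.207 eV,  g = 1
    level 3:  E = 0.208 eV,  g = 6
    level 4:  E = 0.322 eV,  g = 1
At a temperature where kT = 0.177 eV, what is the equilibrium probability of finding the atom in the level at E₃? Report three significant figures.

0.405

Eᵢ/kT = 0.43616, 1.1412, 1.1695, 1.1751, 1.8192.
Z = Σ gᵢe^(−Eᵢ/kT) = 2·e^(−0.43616) + 3·e^(−1.1412) + 1·e^(−1.1695) + 6·e^(−1.1751) + 1·e^(−1.8192) = 1.2930 + 0.95831 + 0.31052 + 1.8527 + 0.16216 = 4.5767.
P₃ = g₃ e^(−E₃/kT) / Z = 1.8527/4.5767 = 0.405.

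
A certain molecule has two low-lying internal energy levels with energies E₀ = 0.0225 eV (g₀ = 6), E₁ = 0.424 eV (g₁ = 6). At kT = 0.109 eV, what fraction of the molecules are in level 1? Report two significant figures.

Eᵢ/kT = 0.2064, 3.890.
Z = Σ gᵢe^(−Eᵢ/kT) = 6·e^(−0.2064) + 6·e^(−3.890) = 4.881 + 0.1227 = 5.004.
P₁ = g₁ e^(−E₁/kT) / Z = 0.1227/5.004 = 0.025.

0.025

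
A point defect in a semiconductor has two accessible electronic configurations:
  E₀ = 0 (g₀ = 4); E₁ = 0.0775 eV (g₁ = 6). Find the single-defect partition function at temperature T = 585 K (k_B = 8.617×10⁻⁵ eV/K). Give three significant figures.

k_BT = 8.617×10⁻⁵ × 585 K = 0.050409 eV.
Eᵢ/kT = 0, 1.5374.
Z = Σ gᵢe^(−Eᵢ/kT) = 4·e^(−0) + 6·e^(−1.5374) = 4.0000 + 1.2896 = 5.2896.

Z = 5.29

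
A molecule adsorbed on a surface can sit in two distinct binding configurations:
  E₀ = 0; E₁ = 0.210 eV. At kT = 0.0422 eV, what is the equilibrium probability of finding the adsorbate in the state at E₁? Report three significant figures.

0.00685

Eᵢ/kT = 0, 4.9763.
Z = Σ e^(−Eᵢ/kT) = e^(−0) + e^(−4.9763) = 1.0000 + 0.0068995 = 1.0069.
P₁ = e^(−E₁/kT) / Z = 0.0068995/1.0069 = 0.00685.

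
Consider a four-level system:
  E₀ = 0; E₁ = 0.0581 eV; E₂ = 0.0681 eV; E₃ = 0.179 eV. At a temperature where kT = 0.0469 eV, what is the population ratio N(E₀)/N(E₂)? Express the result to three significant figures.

n₀/n₂ = exp[−(E₀−E₂)/kT] = exp(−(-0.0681 eV)/(0.0469 eV)) = exp(1.4520) = 4.27.

4.27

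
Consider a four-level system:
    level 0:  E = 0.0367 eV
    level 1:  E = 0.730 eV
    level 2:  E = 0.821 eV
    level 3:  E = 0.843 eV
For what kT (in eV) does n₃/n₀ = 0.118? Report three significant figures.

0.377 eV

n₃/n₀ = exp[−(E₃−E₀)/kT] = 0.118.
⇒ (E₃−E₀)/kT = ln(1/0.118) = ln(8.4746) = 2.1371.
kT = 0.8063 eV / 2.1371 = 0.377 eV.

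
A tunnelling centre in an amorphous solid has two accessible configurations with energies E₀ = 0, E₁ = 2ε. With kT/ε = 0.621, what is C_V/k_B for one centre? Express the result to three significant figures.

Eᵢ/kT = 0, 3.2206.
Z = Σ e^(−Eᵢ/kT) = e^(−0) + e^(−3.2206) = 1.0000 + 0.039931 = 1.0399.
⟨E⟩ = 0.076798 ε, ⟨E²⟩ = 0.15360 ε².
C_V/k_B = (⟨E²⟩ − ⟨E⟩²)/(kT)² = (0.15360 − 0.0058979)/0.38564 = 0.383.

0.383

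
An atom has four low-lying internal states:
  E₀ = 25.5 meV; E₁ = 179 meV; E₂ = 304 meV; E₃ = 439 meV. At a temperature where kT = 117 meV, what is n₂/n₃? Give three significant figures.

n₂/n₃ = exp[−(E₂−E₃)/kT] = exp(−(-135 meV)/(117 meV)) = exp(1.1538) = 3.17.

3.17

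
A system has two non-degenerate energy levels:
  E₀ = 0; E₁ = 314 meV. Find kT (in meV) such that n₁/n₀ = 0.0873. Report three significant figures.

n₁/n₀ = exp[−(E₁−E₀)/kT] = 0.0873.
⇒ (E₁−E₀)/kT = ln(1/0.0873) = ln(11.455) = 2.4384.
kT = 314 meV / 2.4384 = 129 meV.

129 meV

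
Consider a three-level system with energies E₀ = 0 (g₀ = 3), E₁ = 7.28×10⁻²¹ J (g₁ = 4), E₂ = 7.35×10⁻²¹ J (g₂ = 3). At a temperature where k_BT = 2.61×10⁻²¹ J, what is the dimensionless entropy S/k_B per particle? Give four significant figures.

Eᵢ/kT = 0, 2.78927, 2.81609.
Z = Σ gᵢe^(−Eᵢ/kT) = 3·e^(−0) + 4·e^(−2.78927) + 3·e^(−2.81609) = 3.00000 + 0.245864 + 0.179518 = 3.42538.
⟨E⟩ = Σ EᵢPᵢ = 0.907738 ×10⁻²¹ J.
S/k_B = ln Z + ⟨E⟩/kT = ln(3.42538) + 0.907738/2.61 = 1.23121 + 0.347792 = 1.579.

1.579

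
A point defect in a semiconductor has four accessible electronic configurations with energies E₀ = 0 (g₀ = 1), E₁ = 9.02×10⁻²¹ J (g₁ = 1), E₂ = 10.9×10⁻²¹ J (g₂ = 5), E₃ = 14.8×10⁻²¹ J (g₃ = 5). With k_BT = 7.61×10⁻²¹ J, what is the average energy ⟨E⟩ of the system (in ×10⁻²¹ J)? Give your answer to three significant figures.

8.20 ×10⁻²¹ J

Eᵢ/kT = 0, 1.1853, 1.4323, 1.9448.
Z = Σ gᵢe^(−Eᵢ/kT) = 1·e^(−0) + 1·e^(−1.1853) + 5·e^(−1.4323) + 5·e^(−1.9448) = 1.0000 + 0.30565 + 1.1938 + 0.71508 = 3.2145.
⟨E⟩ = Σ Eᵢ gᵢe^(−Eᵢ/kT) / Z = (0·1.0000 + 9.02·0.30565 + 10.9·1.1938 + 14.8·0.71508) / 3.2145 = 8.20 ×10⁻²¹ J.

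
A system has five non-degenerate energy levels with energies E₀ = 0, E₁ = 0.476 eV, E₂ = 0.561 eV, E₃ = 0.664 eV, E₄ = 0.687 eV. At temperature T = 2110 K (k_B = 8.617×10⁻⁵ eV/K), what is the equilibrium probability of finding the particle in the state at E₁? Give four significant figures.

0.06249

k_BT = 8.617×10⁻⁵ × 2110 K = 0.181819 eV.
Eᵢ/kT = 0, 2.61799, 3.08549, 3.65198, 3.77848.
Z = Σ e^(−Eᵢ/kT) = e^(−0) + e^(−2.61799) + e^(−3.08549) + e^(−3.65198) + e^(−3.77848) = 1.00000 + 0.0729493 + 0.0457076 + 0.0259397 + 0.0228574 = 1.16745.
P₁ = e^(−E₁/kT) / Z = 0.0729493/1.16745 = 0.06249.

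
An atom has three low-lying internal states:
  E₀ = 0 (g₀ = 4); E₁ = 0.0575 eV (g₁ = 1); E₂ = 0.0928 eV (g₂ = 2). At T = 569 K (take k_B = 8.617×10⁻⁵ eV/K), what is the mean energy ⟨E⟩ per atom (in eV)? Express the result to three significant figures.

0.00992 eV

k_BT = 8.617×10⁻⁵ × 569 K = 0.049031 eV.
Eᵢ/kT = 0, 1.1727, 1.8927.
Z = Σ gᵢe^(−Eᵢ/kT) = 4·e^(−0) + 1·e^(−1.1727) + 2·e^(−1.8927) = 4.0000 + 0.30953 + 0.30133 = 4.6109.
⟨E⟩ = Σ Eᵢ gᵢe^(−Eᵢ/kT) / Z = (0·4.0000 + 0.0575·0.30953 + 0.0928·0.30133) / 4.6109 = 0.00992 eV.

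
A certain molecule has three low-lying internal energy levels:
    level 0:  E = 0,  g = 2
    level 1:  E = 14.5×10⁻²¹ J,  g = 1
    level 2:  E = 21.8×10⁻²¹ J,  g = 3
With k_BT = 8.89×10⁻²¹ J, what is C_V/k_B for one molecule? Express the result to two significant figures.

0.69

Eᵢ/kT = 0, 1.631, 2.452.
Z = Σ gᵢe^(−Eᵢ/kT) = 2·e^(−0) + 1·e^(−1.631) + 3·e^(−2.452) = 2.000 + 0.1957 + 0.2584 = 2.454.
⟨E⟩ = 3.452, ⟨E²⟩ = 66.81.
C_V/k_B = (⟨E²⟩ − ⟨E⟩²)/(kT)² = (66.81 − 11.92)/79.03 = 0.69.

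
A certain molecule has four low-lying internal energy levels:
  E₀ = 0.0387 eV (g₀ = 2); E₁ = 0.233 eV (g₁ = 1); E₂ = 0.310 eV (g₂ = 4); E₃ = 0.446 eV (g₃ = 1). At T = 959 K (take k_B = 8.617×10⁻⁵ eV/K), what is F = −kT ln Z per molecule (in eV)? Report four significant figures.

k_BT = 8.617×10⁻⁵ × 959 K = 0.0826370 eV.
Eᵢ/kT = 0.468313, 2.81956, 3.75135, 5.39710.
Z = Σ gᵢe^(−Eᵢ/kT) = 2·e^(−0.468313) + 1·e^(−2.81956) + 4·e^(−3.75135) + 1·e^(−5.39710) = 1.25212 + 0.0596322 + 0.0939441 + 0.00452970 = 1.41023.
F = −kT ln Z = −0.0826370 × ln(1.41023) = −0.0826370 × 0.343753 = -0.02841 eV.

-0.02841 eV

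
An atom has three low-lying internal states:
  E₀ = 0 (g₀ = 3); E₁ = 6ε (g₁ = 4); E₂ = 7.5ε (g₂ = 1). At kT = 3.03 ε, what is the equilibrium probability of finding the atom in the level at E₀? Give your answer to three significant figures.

Eᵢ/kT = 0, 1.9802, 2.4752.
Z = Σ gᵢe^(−Eᵢ/kT) = 3·e^(−0) + 4·e^(−1.9802) + 1·e^(−2.4752) = 3.0000 + 0.55217 + 0.084146 = 3.6363.
P₀ = g₀ e^(−E₀/kT) / Z = 3.0000/3.6363 = 0.825.

0.825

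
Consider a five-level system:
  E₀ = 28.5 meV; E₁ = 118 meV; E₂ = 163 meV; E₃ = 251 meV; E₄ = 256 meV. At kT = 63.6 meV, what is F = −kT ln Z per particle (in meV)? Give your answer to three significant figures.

Eᵢ/kT = 0.44811, 1.8553, 2.5629, 3.9465, 4.0252.
Z = Σ e^(−Eᵢ/kT) = e^(−0.44811) + e^(−1.8553) + e^(−2.5629) + e^(−3.9465) + e^(−4.0252) = 0.63883 + 0.15641 + 0.077081 + 0.019322 + 0.017860 = 0.90950.
F = −kT ln Z = −63.6 × ln(0.90950) = −63.6 × -0.094860 = 6.03 meV.

6.03 meV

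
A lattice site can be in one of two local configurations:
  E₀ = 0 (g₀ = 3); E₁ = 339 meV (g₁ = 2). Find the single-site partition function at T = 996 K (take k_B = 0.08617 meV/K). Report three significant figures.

k_BT = 0.08617 × 996 K = 85.825 meV.
Eᵢ/kT = 0, 3.9499.
Z = Σ gᵢe^(−Eᵢ/kT) = 3·e^(−0) + 2·e^(−3.9499) = 3.0000 + 0.038513 = 3.0385.

Z = 3.04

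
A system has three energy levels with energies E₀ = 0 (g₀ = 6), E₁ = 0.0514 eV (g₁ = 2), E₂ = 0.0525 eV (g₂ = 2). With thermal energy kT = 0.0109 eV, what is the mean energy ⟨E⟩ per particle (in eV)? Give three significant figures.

0.000293 eV

Eᵢ/kT = 0, 4.7156, 4.8165.
Z = Σ gᵢe^(−Eᵢ/kT) = 6·e^(−0) + 2·e^(−4.7156) + 2·e^(−4.8165) = 6.0000 + 0.017909 + 0.016190 = 6.0341.
⟨E⟩ = Σ Eᵢ gᵢe^(−Eᵢ/kT) / Z = (0·6.0000 + 0.0514·0.017909 + 0.0525·0.016190) / 6.0341 = 0.000293 eV.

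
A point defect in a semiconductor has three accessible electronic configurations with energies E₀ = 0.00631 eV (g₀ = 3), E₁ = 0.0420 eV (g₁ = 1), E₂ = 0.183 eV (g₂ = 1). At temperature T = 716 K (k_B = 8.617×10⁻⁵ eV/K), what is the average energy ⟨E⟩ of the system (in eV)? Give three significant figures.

k_BT = 8.617×10⁻⁵ × 716 K = 0.061698 eV.
Eᵢ/kT = 0.10227, 0.68074, 2.9661.
Z = Σ gᵢe^(−Eᵢ/kT) = 3·e^(−0.10227) + 1·e^(−0.68074) + 1·e^(−2.9661) = 2.7084 + 0.50624 + 0.051504 = 3.2661.
⟨E⟩ = Σ Eᵢ gᵢe^(−Eᵢ/kT) / Z = (0.00631·2.7084 + 0.0420·0.50624 + 0.183·0.051504) / 3.2661 = 0.0146 eV.

0.0146 eV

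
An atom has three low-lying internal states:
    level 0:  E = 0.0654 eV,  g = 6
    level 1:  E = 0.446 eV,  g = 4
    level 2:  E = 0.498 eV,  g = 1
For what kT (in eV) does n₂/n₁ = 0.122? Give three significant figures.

0.0725 eV

n₂/n₁ = (g₂/g₁) exp[−(E₂−E₁)/kT] = 0.122.
⇒ (E₂−E₁)/kT = ln((1/4)/0.122) = ln(2.0492) = 0.71745.
kT = 0.052 eV / 0.71745 = 0.0725 eV.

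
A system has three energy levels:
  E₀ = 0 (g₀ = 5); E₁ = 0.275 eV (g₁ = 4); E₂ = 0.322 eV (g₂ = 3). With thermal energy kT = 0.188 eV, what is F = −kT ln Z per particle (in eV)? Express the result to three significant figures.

-0.351 eV

Eᵢ/kT = 0, 1.4628, 1.7128.
Z = Σ gᵢe^(−Eᵢ/kT) = 5·e^(−0) + 4·e^(−1.4628) + 3·e^(−1.7128) = 5.0000 + 0.92635 + 0.54108 = 6.4674.
F = −kT ln Z = −0.188 × ln(6.4674) = −0.188 × 1.8668 = -0.351 eV.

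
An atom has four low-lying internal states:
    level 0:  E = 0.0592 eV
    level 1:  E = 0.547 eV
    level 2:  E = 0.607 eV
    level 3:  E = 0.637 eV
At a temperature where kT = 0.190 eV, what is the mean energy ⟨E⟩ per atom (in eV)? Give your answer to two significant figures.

0.14 eV

Eᵢ/kT = 0.3116, 2.879, 3.195, 3.353.
Z = Σ e^(−Eᵢ/kT) = e^(−0.3116) + e^(−2.879) + e^(−3.195) + e^(−3.353) = 0.7323 + 0.05619 + 0.04097 + 0.03498 = 0.8644.
⟨E⟩ = Σ Eᵢ e^(−Eᵢ/kT) / Z = (0.0592·0.7323 + 0.547·0.05619 + 0.607·0.04097 + 0.637·0.03498) / 0.8644 = 0.14 eV.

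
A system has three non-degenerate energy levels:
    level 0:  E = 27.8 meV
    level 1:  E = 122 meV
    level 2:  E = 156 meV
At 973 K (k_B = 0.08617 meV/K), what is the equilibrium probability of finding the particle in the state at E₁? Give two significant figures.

k_BT = 0.08617 × 973 K = 83.84 meV.
Eᵢ/kT = 0.3316, 1.455, 1.861.
Z = Σ e^(−Eᵢ/kT) = e^(−0.3316) + e^(−1.455) + e^(−1.861) = 0.7178 + 0.2334 + 0.1555 = 1.107.
P₁ = e^(−E₁/kT) / Z = 0.2334/1.107 = 0.21.

0.21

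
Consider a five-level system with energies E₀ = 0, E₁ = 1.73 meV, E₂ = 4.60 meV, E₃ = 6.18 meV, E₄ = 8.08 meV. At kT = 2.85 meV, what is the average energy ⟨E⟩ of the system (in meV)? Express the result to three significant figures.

1.59 meV

Eᵢ/kT = 0, 0.60702, 1.6140, 2.1684, 2.8351.
Z = Σ e^(−Eᵢ/kT) = e^(−0) + e^(−0.60702) + e^(−1.6140) + e^(−2.1684) + e^(−2.8351) = 1.0000 + 0.54497 + 0.19909 + 0.11436 + 0.058713 = 1.9171.
⟨E⟩ = Σ Eᵢ e^(−Eᵢ/kT) / Z = (0·1.0000 + 1.73·0.54497 + 4.60·0.19909 + 6.18·0.11436 + 8.08·0.058713) / 1.9171 = 1.59 meV.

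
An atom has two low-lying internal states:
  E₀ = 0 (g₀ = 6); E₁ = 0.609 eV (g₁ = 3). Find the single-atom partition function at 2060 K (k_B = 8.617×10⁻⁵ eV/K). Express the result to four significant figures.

Z = 6.097

k_BT = 8.617×10⁻⁵ × 2060 K = 0.177510 eV.
Eᵢ/kT = 0, 3.43079.
Z = Σ gᵢe^(−Eᵢ/kT) = 6·e^(−0) + 3·e^(−3.43079) = 6.00000 + 0.0970841 = 6.09708.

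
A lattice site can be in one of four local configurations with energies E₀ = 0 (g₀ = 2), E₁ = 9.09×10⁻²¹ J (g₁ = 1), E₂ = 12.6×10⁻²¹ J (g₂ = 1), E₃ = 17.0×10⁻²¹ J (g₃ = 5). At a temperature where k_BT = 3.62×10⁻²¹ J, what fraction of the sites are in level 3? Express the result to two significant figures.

Eᵢ/kT = 0, 2.511, 3.481, 4.696.
Z = Σ gᵢe^(−Eᵢ/kT) = 2·e^(−0) + 1·e^(−2.511) + 1·e^(−3.481) + 5·e^(−4.696) = 2.000 + 0.08119 + 0.03078 + 0.04566 = 2.158.
P₃ = g₃ e^(−E₃/kT) / Z = 0.04566/2.158 = 0.021.

0.021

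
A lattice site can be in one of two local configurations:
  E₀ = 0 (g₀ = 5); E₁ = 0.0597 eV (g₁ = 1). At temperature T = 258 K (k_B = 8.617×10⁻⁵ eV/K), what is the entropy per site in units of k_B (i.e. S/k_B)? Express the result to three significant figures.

k_BT = 8.617×10⁻⁵ × 258 K = 0.022232 eV.
Eᵢ/kT = 0, 2.6853.
Z = Σ gᵢe^(−Eᵢ/kT) = 5·e^(−0) + 1·e^(−2.6853) = 5.0000 + 0.068201 = 5.0682.
⟨E⟩ = Σ EᵢPᵢ = 0.00080336 eV.
S/k_B = ln Z + ⟨E⟩/kT = ln(5.0682) + 0.00080336/0.022232 = 1.6230 + 0.036135 = 1.66.

1.66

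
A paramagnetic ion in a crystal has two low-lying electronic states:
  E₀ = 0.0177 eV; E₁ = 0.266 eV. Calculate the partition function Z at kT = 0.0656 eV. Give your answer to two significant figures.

Z = 0.78

Eᵢ/kT = 0.2698, 4.055.
Z = Σ e^(−Eᵢ/kT) = e^(−0.2698) + e^(−4.055) = 0.7635 + 0.01734 = 0.7808.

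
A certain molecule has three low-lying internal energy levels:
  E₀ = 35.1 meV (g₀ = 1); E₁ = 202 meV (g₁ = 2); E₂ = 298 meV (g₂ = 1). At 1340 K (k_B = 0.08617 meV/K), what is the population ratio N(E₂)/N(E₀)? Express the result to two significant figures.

0.10

k_BT = 0.08617 × 1340 K = 115.5 meV.
n₂/n₀ = (g₂/g₀) exp[−(E₂−E₀)/kT] = (1/1) × exp(−(262.9 meV)/(115.5 meV)) = (1/1) × exp(-2.276) = 0.10.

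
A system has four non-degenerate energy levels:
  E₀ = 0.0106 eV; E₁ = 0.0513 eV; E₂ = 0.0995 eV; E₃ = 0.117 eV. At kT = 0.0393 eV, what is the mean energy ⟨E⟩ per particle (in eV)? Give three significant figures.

Eᵢ/kT = 0.26972, 1.3053, 2.5318, 2.9771.
Z = Σ e^(−Eᵢ/kT) = e^(−0.26972) + e^(−1.3053) + e^(−2.5318) + e^(−2.9771) = 0.76359 + 0.27109 + 0.079516 + 0.050940 = 1.1651.
⟨E⟩ = Σ Eᵢ e^(−Eᵢ/kT) / Z = (0.0106·0.76359 + 0.0513·0.27109 + 0.0995·0.079516 + 0.117·0.050940) / 1.1651 = 0.0308 eV.

0.0308 eV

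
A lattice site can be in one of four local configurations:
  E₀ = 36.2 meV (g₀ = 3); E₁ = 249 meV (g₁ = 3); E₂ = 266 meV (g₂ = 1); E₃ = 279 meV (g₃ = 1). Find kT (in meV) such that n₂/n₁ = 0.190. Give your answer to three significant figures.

n₂/n₁ = (g₂/g₁) exp[−(E₂−E₁)/kT] = 0.190.
⇒ (E₂−E₁)/kT = ln((1/3)/0.190) = ln(1.7544) = 0.56213.
kT = 17 meV / 0.56213 = 30.2 meV.

30.2 meV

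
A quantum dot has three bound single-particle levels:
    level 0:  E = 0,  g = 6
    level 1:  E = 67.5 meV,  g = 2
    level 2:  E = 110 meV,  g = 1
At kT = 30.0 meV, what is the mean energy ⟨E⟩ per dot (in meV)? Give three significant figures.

2.73 meV

Eᵢ/kT = 0, 2.2500, 3.6667.
Z = Σ gᵢe^(−Eᵢ/kT) = 6·e^(−0) + 2·e^(−2.2500) + 1·e^(−3.6667) = 6.0000 + 0.21080 + 0.025561 = 6.2364.
⟨E⟩ = Σ Eᵢ gᵢe^(−Eᵢ/kT) / Z = (0·6.0000 + 67.5·0.21080 + 110·0.025561) / 6.2364 = 2.73 meV.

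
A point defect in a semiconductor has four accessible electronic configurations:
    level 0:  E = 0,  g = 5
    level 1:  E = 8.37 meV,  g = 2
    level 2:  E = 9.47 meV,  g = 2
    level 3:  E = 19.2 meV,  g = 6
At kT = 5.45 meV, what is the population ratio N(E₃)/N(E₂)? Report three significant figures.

n₃/n₂ = (g₃/g₂) exp[−(E₃−E₂)/kT] = (6/2) × exp(−(9.73 meV)/(5.45 meV)) = (6/2) × exp(-1.7853) = 0.503.

0.503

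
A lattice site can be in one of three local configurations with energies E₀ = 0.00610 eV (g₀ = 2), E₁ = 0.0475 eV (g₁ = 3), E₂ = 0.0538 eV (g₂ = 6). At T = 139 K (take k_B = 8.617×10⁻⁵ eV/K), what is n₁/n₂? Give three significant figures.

0.846

k_BT = 8.617×10⁻⁵ × 139 K = 0.011978 eV.
n₁/n₂ = (g₁/g₂) exp[−(E₁−E₂)/kT] = (3/6) × exp(−(-0.0063 eV)/(0.011978 eV)) = (3/6) × exp(0.52596) = 0.846.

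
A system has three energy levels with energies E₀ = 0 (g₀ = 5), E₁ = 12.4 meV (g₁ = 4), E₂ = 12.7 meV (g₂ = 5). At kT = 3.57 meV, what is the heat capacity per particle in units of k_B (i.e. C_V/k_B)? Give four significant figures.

0.5950

Eᵢ/kT = 0, 3.47339, 3.55742.
Z = Σ gᵢe^(−Eᵢ/kT) = 5·e^(−0) + 4·e^(−3.47339) + 5·e^(−3.55742) = 5.00000 + 0.124047 + 0.142561 = 5.26661.
⟨E⟩ = 0.635837 meV, ⟨E²⟩ = 7.98752 meV².
C_V/k_B = (⟨E²⟩ − ⟨E⟩²)/(kT)² = (7.98752 − 0.404289)/12.7449 = 0.5950.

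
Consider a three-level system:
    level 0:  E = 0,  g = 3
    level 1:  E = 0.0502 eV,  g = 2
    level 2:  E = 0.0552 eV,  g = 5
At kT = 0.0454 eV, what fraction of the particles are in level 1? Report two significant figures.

Eᵢ/kT = 0, 1.106, 1.216.
Z = Σ gᵢe^(−Eᵢ/kT) = 3·e^(−0) + 2·e^(−1.106) + 5·e^(−1.216) = 3.000 + 0.6618 + 1.482 = 5.144.
P₁ = g₁ e^(−E₁/kT) / Z = 0.6618/5.144 = 0.13.

0.13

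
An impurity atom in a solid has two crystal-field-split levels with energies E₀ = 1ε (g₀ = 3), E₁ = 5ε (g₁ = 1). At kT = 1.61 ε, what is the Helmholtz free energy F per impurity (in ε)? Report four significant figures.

-0.8129 ε

Eᵢ/kT = 0.621118, 3.10559.
Z = Σ gᵢe^(−Eᵢ/kT) = 3·e^(−0.621118) + 1·e^(−3.10559) = 1.61203 + 0.0447981 = 1.65683.
F = −kT ln Z = −1.61 × ln(1.65683) = −1.61 × 0.504906 = -0.8129 ε.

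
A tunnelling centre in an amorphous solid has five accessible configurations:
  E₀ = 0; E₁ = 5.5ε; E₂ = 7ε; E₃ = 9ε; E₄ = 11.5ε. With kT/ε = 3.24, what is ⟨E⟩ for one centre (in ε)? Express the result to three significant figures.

1.95 ε

Eᵢ/kT = 0, 1.6975, 2.1605, 2.7778, 3.5494.
Z = Σ e^(−Eᵢ/kT) = e^(−0) + e^(−1.6975) + e^(−2.1605) + e^(−2.7778) + e^(−3.5494) = 1.0000 + 0.18314 + 0.11527 + 0.062175 + 0.028742 = 1.3893.
⟨E⟩ = Σ Eᵢ e^(−Eᵢ/kT) / Z = (0·1.0000 + 5.5·0.18314 + 7·0.11527 + 9·0.062175 + 11.5·0.028742) / 1.3893 = 1.95 ε.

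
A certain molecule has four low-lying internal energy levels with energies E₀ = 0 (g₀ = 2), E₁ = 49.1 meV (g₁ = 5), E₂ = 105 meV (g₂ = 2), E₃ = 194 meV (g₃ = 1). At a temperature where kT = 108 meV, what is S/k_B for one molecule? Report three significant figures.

Eᵢ/kT = 0, 0.45463, 0.97222, 1.7963.
Z = Σ gᵢe^(−Eᵢ/kT) = 2·e^(−0) + 5·e^(−0.45463) + 2·e^(−0.97222) + 1·e^(−1.7963) = 2.0000 + 3.1734 + 0.75648 + 0.16591 = 6.0958.
⟨E⟩ = Σ EᵢPᵢ = 43.871 meV.
S/k_B = ln Z + ⟨E⟩/kT = ln(6.0958) + 43.871/108 = 1.8076 + 0.40621 = 2.21.

2.21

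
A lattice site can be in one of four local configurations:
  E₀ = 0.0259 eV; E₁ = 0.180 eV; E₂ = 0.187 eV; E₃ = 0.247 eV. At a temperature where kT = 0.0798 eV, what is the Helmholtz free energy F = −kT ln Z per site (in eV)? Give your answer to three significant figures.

0.00252 eV

Eᵢ/kT = 0.32456, 2.2556, 2.3434, 3.0952.
Z = Σ e^(−Eᵢ/kT) = e^(−0.32456) + e^(−2.2556) + e^(−2.3434) + e^(−3.0952) = 0.72285 + 0.10481 + 0.096001 + 0.045266 = 0.96893.
F = −kT ln Z = −0.0798 × ln(0.96893) = −0.0798 × -0.031563 = 0.00252 eV.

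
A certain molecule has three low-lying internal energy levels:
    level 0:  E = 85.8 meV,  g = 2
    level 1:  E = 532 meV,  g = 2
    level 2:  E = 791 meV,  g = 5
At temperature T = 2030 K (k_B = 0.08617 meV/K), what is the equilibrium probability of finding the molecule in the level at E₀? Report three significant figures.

k_BT = 0.08617 × 2030 K = 174.93 meV.
Eᵢ/kT = 0.49048, 3.0412, 4.5218.
Z = Σ gᵢe^(−Eᵢ/kT) = 2·e^(−0.49048) + 2·e^(−3.0412) + 5·e^(−4.5218) = 1.2247 + 0.095555 + 0.054347 = 1.3746.
P₀ = g₀ e^(−E₀/kT) / Z = 1.2247/1.3746 = 0.891.

0.891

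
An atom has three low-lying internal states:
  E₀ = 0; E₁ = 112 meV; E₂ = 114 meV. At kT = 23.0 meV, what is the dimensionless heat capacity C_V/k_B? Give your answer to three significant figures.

Eᵢ/kT = 0, 4.8696, 4.9565.
Z = Σ e^(−Eᵢ/kT) = e^(−0) + e^(−4.8696) + e^(−4.9565) = 1.0000 + 0.0076764 + 0.0070375 = 1.0147.
⟨E⟩ = 1.6380 meV, ⟨E²⟩ = 185.03 meV².
C_V/k_B = (⟨E²⟩ − ⟨E⟩²)/(kT)² = (185.03 − 2.6830)/529.00 = 0.345.

0.345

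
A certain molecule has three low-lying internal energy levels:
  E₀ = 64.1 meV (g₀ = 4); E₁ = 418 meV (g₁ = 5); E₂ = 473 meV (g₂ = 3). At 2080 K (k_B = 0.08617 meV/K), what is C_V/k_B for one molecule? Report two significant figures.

k_BT = 0.08617 × 2080 K = 179.2 meV.
Eᵢ/kT = 0.3577, 2.333, 2.640.
Z = Σ gᵢe^(−Eᵢ/kT) = 4·e^(−0.3577) + 5·e^(−2.333) + 3·e^(−2.640) = 2.797 + 0.4850 + 0.2141 = 3.496.
⟨E⟩ = 138.2 meV, ⟨E²⟩ = 41230 meV².
C_V/k_B = (⟨E²⟩ − ⟨E⟩²)/(kT)² = (41230 − 19100)/32110 = 0.69.

0.69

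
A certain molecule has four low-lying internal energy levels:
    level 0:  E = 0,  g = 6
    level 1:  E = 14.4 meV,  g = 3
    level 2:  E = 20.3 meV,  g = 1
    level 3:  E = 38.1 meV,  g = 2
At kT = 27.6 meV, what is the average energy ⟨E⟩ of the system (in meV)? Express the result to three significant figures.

Eᵢ/kT = 0, 0.52174, 0.73551, 1.3804.
Z = Σ gᵢe^(−Eᵢ/kT) = 6·e^(−0) + 3·e^(−0.52174) + 1·e^(−0.73551) + 2·e^(−1.3804) = 6.0000 + 1.7805 + 0.47926 + 0.50296 = 8.7627.
⟨E⟩ = Σ Eᵢ gᵢe^(−Eᵢ/kT) / Z = (0·6.0000 + 14.4·1.7805 + 20.3·0.47926 + 38.1·0.50296) / 8.7627 = 6.22 meV.

6.22 meV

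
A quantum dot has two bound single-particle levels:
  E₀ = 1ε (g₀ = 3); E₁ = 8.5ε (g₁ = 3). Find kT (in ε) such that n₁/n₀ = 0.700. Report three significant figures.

n₁/n₀ = (g₁/g₀) exp[−(E₁−E₀)/kT] = 0.700.
⇒ (E₁−E₀)/kT = ln((3/3)/0.700) = ln(1.4286) = 0.35669.
kT = 7.5ε / 0.35669 = 21.0 ε.

21.0 ε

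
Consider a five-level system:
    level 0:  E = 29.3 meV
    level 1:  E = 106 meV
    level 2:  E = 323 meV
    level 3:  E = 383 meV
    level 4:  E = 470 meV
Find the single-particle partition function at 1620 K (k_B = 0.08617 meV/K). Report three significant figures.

k_BT = 0.08617 × 1620 K = 139.60 meV.
Eᵢ/kT = 0.20989, 0.75931, 2.3138, 2.7436, 3.3668.
Z = Σ e^(−Eᵢ/kT) = e^(−0.20989) + e^(−0.75931) + e^(−2.3138) + e^(−2.7436) + e^(−3.3668) = 0.81067 + 0.46799 + 0.098885 + 0.064338 + 0.034500 = 1.4764.

Z = 1.48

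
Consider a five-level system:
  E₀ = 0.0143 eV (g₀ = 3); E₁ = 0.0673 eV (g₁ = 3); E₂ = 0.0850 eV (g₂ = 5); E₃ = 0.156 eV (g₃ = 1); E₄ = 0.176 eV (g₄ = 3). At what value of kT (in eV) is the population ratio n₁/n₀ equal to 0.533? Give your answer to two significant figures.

n₁/n₀ = (g₁/g₀) exp[−(E₁−E₀)/kT] = 0.533.
⇒ (E₁−E₀)/kT = ln((3/3)/0.533) = ln(1.876) = 0.6291.
kT = 0.0530 eV / 0.6291 = 0.084 eV.

0.084 eV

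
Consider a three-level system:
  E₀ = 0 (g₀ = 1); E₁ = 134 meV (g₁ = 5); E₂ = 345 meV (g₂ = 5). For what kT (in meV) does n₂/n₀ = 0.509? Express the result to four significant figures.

n₂/n₀ = (g₂/g₀) exp[−(E₂−E₀)/kT] = 0.509.
⇒ (E₂−E₀)/kT = ln((5/1)/0.509) = ln(9.82318) = 2.28474.
kT = 345 meV / 2.28474 = 151.0 meV.

151.0 meV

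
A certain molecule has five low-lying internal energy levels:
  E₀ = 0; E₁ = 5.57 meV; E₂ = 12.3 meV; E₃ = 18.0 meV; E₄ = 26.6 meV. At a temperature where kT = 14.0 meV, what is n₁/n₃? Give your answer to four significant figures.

n₁/n₃ = exp[−(E₁−E₃)/kT] = exp(−(-12.43 meV)/(14.0 meV)) = exp(0.887857) = 2.430.

2.430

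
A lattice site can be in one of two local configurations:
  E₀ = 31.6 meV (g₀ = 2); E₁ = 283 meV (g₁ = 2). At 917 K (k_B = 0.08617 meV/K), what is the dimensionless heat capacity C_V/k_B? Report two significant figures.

0.39

k_BT = 0.08617 × 917 K = 79.02 meV.
Eᵢ/kT = 0.3999, 3.581.
Z = Σ gᵢe^(−Eᵢ/kT) = 2·e^(−0.3999) + 2·e^(−3.581) = 1.341 + 0.05570 = 1.397.
⟨E⟩ = 41.62 meV, ⟨E²⟩ = 4152 meV².
C_V/k_B = (⟨E²⟩ − ⟨E⟩²)/(kT)² = (4152 − 1732)/6244 = 0.39.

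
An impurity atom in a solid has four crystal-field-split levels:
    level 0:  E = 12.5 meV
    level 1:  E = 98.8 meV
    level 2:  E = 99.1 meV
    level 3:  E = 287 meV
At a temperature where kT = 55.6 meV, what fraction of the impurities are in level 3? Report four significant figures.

Eᵢ/kT = 0.224820, 1.77698, 1.78237, 5.16187.
Z = Σ e^(−Eᵢ/kT) = e^(−0.224820) + e^(−1.77698) + e^(−1.78237) + e^(−5.16187) = 0.798660 + 0.169148 + 0.168239 + 0.00573097 = 1.14178.
P₃ = e^(−E₃/kT) / Z = 0.00573097/1.14178 = 0.005019.

0.005019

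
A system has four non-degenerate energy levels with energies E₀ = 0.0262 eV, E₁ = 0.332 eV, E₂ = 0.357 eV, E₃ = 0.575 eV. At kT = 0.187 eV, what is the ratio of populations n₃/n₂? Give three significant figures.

0.312

n₃/n₂ = exp[−(E₃−E₂)/kT] = exp(−(0.218 eV)/(0.187 eV)) = exp(-1.1658) = 0.312.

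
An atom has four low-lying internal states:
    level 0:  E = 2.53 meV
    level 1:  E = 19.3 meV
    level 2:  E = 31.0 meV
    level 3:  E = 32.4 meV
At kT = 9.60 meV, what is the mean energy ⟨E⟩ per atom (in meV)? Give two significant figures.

7.0 meV

Eᵢ/kT = 0.2635, 2.010, 3.229, 3.375.
Z = Σ e^(−Eᵢ/kT) = e^(−0.2635) + e^(−2.010) + e^(−3.229) + e^(−3.375) = 0.7684 + 0.1340 + 0.03960 + 0.03422 = 0.9762.
⟨E⟩ = Σ Eᵢ e^(−Eᵢ/kT) / Z = (2.53·0.7684 + 19.3·0.1340 + 31.0·0.03960 + 32.4·0.03422) / 0.9762 = 7.0 meV.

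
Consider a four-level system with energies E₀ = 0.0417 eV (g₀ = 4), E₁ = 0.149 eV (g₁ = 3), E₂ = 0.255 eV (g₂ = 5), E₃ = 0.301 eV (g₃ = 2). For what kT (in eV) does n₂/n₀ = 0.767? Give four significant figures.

0.4367 eV

n₂/n₀ = (g₂/g₀) exp[−(E₂−E₀)/kT] = 0.767.
⇒ (E₂−E₀)/kT = ln((5/4)/0.767) = ln(1.62973) = 0.488414.
kT = 0.2133 eV / 0.488414 = 0.4367 eV.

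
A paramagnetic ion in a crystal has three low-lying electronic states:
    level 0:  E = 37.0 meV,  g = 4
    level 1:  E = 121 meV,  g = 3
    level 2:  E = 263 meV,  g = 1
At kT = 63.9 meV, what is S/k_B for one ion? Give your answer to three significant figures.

1.82

Eᵢ/kT = 0.57903, 1.8936, 4.1158.
Z = Σ gᵢe^(−Eᵢ/kT) = 4·e^(−0.57903) + 3·e^(−1.8936) + 1·e^(−4.1158) = 2.2418 + 0.45159 + 0.016313 = 2.7097.
⟨E⟩ = Σ EᵢPᵢ = 52.360 meV.
S/k_B = ln Z + ⟨E⟩/kT = ln(2.7097) + 52.360/63.9 = 0.99684 + 0.81941 = 1.82.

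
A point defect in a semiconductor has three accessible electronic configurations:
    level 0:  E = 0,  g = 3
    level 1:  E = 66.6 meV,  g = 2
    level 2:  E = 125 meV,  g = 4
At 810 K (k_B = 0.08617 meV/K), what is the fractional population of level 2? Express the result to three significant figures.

0.150

k_BT = 0.08617 × 810 K = 69.798 meV.
Eᵢ/kT = 0, 0.95418, 1.7909.
Z = Σ gᵢe^(−Eᵢ/kT) = 3·e^(−0) + 2·e^(−0.95418) + 4·e^(−1.7909) = 3.0000 + 0.77026 + 0.66724 = 4.4375.
P₂ = g₂ e^(−E₂/kT) / Z = 0.66724/4.4375 = 0.150.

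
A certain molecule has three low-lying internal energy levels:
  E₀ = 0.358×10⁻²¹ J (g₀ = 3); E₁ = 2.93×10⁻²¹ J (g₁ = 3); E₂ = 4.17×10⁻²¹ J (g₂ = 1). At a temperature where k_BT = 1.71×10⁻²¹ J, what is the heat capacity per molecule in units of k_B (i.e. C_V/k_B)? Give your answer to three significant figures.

0.433

Eᵢ/kT = 0.20936, 1.7135, 2.4386.
Z = Σ gᵢe^(−Eᵢ/kT) = 3·e^(−0.20936) + 3·e^(−1.7135) + 1·e^(−2.4386) = 2.4333 + 0.54070 + 0.087283 = 3.0613.
⟨E⟩ = 0.92096, ⟨E²⟩ = 2.1140.
C_V/k_B = (⟨E²⟩ − ⟨E⟩²)/(kT)² = (2.1140 − 0.84817)/2.9241 = 0.433.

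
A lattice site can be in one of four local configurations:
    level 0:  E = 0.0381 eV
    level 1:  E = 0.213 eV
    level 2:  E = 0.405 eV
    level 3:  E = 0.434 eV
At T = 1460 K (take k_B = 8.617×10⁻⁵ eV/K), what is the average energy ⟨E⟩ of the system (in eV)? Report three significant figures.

0.0979 eV

k_BT = 8.617×10⁻⁵ × 1460 K = 0.12581 eV.
Eᵢ/kT = 0.30284, 1.6930, 3.2191, 3.4496.
Z = Σ e^(−Eᵢ/kT) = e^(−0.30284) + e^(−1.6930) + e^(−3.2191) + e^(−3.4496) = 0.73872 + 0.18397 + 0.039991 + 0.031758 = 0.99444.
⟨E⟩ = Σ Eᵢ e^(−Eᵢ/kT) / Z = (0.0381·0.73872 + 0.213·0.18397 + 0.405·0.039991 + 0.434·0.031758) / 0.99444 = 0.0979 eV.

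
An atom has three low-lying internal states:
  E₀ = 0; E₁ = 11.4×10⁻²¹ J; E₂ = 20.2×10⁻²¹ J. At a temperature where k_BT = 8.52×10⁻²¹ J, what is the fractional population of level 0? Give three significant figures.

0.738

Eᵢ/kT = 0, 1.3380, 2.3709.
Z = Σ e^(−Eᵢ/kT) = e^(−0) + e^(−1.3380) + e^(−2.3709) = 1.0000 + 0.26237 + 0.093397 = 1.3558.
P₀ = e^(−E₀/kT) / Z = 1.0000/1.3558 = 0.738.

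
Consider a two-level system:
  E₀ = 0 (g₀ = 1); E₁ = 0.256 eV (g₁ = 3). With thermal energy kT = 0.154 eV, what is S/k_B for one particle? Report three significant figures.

Eᵢ/kT = 0, 1.6623.
Z = Σ gᵢe^(−Eᵢ/kT) = 1·e^(−0) + 3·e^(−1.6623) = 1.0000 + 0.56911 = 1.5691.
⟨E⟩ = Σ EᵢPᵢ = 0.092851 eV.
S/k_B = ln Z + ⟨E⟩/kT = ln(1.5691) + 0.092851/0.154 = 0.45050 + 0.60293 = 1.05.

1.05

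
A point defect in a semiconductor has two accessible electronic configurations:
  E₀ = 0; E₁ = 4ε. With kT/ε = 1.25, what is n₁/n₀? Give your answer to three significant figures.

0.0408

n₁/n₀ = exp[−(E₁−E₀)/kT] = exp(−(4ε)/(1.25ε)) = exp(-3.2000) = 0.0408.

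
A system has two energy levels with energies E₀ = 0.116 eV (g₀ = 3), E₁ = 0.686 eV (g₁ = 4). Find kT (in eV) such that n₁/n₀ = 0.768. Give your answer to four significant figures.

1.033 eV

n₁/n₀ = (g₁/g₀) exp[−(E₁−E₀)/kT] = 0.768.
⇒ (E₁−E₀)/kT = ln((4/3)/0.768) = ln(1.73611) = 0.551647.
kT = 0.570 eV / 0.551647 = 1.033 eV.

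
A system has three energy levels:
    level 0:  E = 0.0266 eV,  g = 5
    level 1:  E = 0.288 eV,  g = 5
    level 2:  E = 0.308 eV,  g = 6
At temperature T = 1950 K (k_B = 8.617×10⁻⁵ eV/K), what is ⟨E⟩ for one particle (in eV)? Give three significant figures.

0.109 eV

k_BT = 8.617×10⁻⁵ × 1950 K = 0.16803 eV.
Eᵢ/kT = 0.15831, 1.7140, 1.8330.
Z = Σ gᵢe^(−Eᵢ/kT) = 5·e^(−0.15831) + 5·e^(−1.7140) + 6·e^(−1.8330) = 4.2679 + 0.90072 + 0.95960 = 6.1282.
⟨E⟩ = Σ Eᵢ gᵢe^(−Eᵢ/kT) / Z = (0.0266·4.2679 + 0.288·0.90072 + 0.308·0.95960) / 6.1282 = 0.109 eV.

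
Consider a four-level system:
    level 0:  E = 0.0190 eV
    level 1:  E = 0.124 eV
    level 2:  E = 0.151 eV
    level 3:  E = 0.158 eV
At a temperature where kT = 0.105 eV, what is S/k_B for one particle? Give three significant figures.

Eᵢ/kT = 0.18095, 1.1810, 1.4381, 1.5048.
Z = Σ e^(−Eᵢ/kT) = e^(−0.18095) + e^(−1.1810) + e^(−1.4381) + e^(−1.5048) = 0.83448 + 0.30697 + 0.23738 + 0.22206 = 1.6009.
⟨E⟩ = Σ EᵢPᵢ = 0.077987 eV.
S/k_B = ln Z + ⟨E⟩/kT = ln(1.6009) + 0.077987/0.105 = 0.47057 + 0.74273 = 1.21.

1.21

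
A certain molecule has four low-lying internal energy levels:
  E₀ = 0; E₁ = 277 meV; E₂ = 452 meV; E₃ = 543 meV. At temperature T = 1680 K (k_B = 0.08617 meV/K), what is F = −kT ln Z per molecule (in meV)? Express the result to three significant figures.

k_BT = 0.08617 × 1680 K = 144.77 meV.
Eᵢ/kT = 0, 1.9134, 3.1222, 3.7508.
Z = Σ e^(−Eᵢ/kT) = e^(−0) + e^(−1.9134) + e^(−3.1222) + e^(−3.7508) = 1.0000 + 0.14758 + 0.044060 + 0.023499 = 1.2151.
F = −kT ln Z = −144.77 × ln(1.2151) = −144.77 × 0.19483 = -28.2 meV.

-28.2 meV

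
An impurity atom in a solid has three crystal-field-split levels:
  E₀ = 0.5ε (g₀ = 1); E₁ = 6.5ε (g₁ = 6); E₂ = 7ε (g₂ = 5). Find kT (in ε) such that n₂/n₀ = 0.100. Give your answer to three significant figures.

1.66 ε

n₂/n₀ = (g₂/g₀) exp[−(E₂−E₀)/kT] = 0.100.
⇒ (E₂−E₀)/kT = ln((5/1)/0.100) = ln(50.000) = 3.9120.
kT = 6.5ε / 3.9120 = 1.66 ε.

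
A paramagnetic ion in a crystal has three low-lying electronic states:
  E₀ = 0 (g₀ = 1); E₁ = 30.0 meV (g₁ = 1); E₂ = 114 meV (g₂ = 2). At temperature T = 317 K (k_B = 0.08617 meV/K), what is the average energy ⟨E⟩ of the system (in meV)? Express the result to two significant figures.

9.9 meV

k_BT = 0.08617 × 317 K = 27.32 meV.
Eᵢ/kT = 0, 1.098, 4.173.
Z = Σ gᵢe^(−Eᵢ/kT) = 1·e^(−0) + 1·e^(−1.098) + 2·e^(−4.173) = 1.000 + 0.3335 + 0.03081 = 1.364.
⟨E⟩ = Σ Eᵢ gᵢe^(−Eᵢ/kT) / Z = (0·1.000 + 30.0·0.3335 + 114·0.03081) / 1.364 = 9.9 meV.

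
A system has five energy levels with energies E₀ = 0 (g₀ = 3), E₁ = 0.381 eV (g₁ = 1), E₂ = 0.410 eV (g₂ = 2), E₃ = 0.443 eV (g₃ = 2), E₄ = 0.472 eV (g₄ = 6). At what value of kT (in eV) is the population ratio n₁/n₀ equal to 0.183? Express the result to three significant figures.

n₁/n₀ = (g₁/g₀) exp[−(E₁−E₀)/kT] = 0.183.
⇒ (E₁−E₀)/kT = ln((1/3)/0.183) = ln(1.8215) = 0.59966.
kT = 0.381 eV / 0.59966 = 0.635 eV.

0.635 eV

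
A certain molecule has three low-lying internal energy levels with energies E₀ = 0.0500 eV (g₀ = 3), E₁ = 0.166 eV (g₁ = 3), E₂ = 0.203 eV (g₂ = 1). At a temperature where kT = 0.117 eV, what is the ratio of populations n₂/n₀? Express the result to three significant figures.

n₂/n₀ = (g₂/g₀) exp[−(E₂−E₀)/kT] = (1/3) × exp(−(0.1530 eV)/(0.117 eV)) = (1/3) × exp(-1.3077) = 0.0901.

0.0901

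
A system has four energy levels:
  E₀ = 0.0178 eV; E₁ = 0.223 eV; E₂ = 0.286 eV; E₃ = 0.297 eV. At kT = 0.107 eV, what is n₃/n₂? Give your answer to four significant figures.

n₃/n₂ = exp[−(E₃−E₂)/kT] = exp(−(0.011 eV)/(0.107 eV)) = exp(-0.102804) = 0.9023.

0.9023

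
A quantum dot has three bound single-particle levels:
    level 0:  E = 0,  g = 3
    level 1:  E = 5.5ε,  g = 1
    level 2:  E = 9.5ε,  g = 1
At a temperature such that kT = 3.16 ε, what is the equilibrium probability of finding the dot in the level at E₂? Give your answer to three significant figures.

0.0153

Eᵢ/kT = 0, 1.7405, 3.0063.
Z = Σ gᵢe^(−Eᵢ/kT) = 3·e^(−0) + 1·e^(−1.7405) + 1·e^(−3.0063) = 3.0000 + 0.17543 + 0.049474 = 3.2249.
P₂ = g₂ e^(−E₂/kT) / Z = 0.049474/3.2249 = 0.0153.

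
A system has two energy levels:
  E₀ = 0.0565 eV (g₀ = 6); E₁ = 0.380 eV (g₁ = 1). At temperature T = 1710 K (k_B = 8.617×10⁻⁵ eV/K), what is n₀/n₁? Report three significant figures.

k_BT = 8.617×10⁻⁵ × 1710 K = 0.14735 eV.
n₀/n₁ = (g₀/g₁) exp[−(E₀−E₁)/kT] = (6/1) × exp(−(-0.3235 eV)/(0.14735 eV)) = (6/1) × exp(2.1955) = 53.9.

53.9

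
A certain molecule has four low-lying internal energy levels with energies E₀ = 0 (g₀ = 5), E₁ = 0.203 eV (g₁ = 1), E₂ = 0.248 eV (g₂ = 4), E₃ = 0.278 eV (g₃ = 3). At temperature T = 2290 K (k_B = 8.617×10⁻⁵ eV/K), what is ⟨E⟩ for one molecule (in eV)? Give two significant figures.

k_BT = 8.617×10⁻⁵ × 2290 K = 0.1973 eV.
Eᵢ/kT = 0, 1.029, 1.257, 1.409.
Z = Σ gᵢe^(−Eᵢ/kT) = 5·e^(−0) + 1·e^(−1.029) + 4·e^(−1.257) + 3·e^(−1.409) = 5.000 + 0.3574 + 1.138 + 0.7332 = 7.229.
⟨E⟩ = Σ Eᵢ gᵢe^(−Eᵢ/kT) / Z = (0·5.000 + 0.203·0.3574 + 0.248·1.138 + 0.278·0.7332) / 7.229 = 0.077 eV.

0.077 eV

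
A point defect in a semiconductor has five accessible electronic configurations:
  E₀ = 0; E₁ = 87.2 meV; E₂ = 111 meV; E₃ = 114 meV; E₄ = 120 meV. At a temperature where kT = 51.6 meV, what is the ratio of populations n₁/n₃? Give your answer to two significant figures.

n₁/n₃ = exp[−(E₁−E₃)/kT] = exp(−(-26.8 meV)/(51.6 meV)) = exp(0.5194) = 1.7.

1.7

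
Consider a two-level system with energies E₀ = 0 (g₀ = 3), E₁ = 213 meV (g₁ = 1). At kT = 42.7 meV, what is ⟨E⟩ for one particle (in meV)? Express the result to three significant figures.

Eᵢ/kT = 0, 4.9883.
Z = Σ gᵢe^(−Eᵢ/kT) = 3·e^(−0) + 1·e^(−4.9883) = 3.0000 + 0.0068172 = 3.0068.
⟨E⟩ = Σ Eᵢ gᵢe^(−Eᵢ/kT) / Z = (0·3.0000 + 213·0.0068172) / 3.0068 = 0.483 meV.

0.483 meV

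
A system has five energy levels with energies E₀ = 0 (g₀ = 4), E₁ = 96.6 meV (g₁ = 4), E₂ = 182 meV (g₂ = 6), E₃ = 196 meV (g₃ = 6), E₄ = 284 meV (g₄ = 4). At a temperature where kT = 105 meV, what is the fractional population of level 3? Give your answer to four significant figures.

Eᵢ/kT = 0, 0.920000, 1.73333, 1.86667, 2.70476.
Z = Σ gᵢe^(−Eᵢ/kT) = 4·e^(−0) + 4·e^(−0.920000) + 6·e^(−1.73333) + 6·e^(−1.86667) + 4·e^(−2.70476) = 4.00000 + 1.59408 + 1.06017 + 0.927826 + 0.267545 = 7.84962.
P₃ = g₃ e^(−E₃/kT) / Z = 0.927826/7.84962 = 0.1182.

0.1182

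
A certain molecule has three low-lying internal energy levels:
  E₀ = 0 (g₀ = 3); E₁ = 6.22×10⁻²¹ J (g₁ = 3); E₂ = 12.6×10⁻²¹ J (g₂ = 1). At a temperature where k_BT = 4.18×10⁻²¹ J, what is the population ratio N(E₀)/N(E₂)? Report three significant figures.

61.1

n₀/n₂ = (g₀/g₂) exp[−(E₀−E₂)/kT] = (3/1) × exp(−(-12.6 ×10⁻²¹ J)/(4.18 ×10⁻²¹ J)) = (3/1) × exp(3.0144) = 61.1.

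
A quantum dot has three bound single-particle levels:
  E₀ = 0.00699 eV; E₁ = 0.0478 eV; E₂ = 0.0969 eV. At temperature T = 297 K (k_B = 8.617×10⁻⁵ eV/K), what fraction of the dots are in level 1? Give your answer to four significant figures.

k_BT = 8.617×10⁻⁵ × 297 K = 0.0255925 eV.
Eᵢ/kT = 0.273127, 1.86773, 3.78627.
Z = Σ e^(−Eᵢ/kT) = e^(−0.273127) + e^(−1.86773) + e^(−3.78627) = 0.760996 + 0.154474 + 0.0226800 = 0.938150.
P₁ = e^(−E₁/kT) / Z = 0.154474/0.938150 = 0.1647.

0.1647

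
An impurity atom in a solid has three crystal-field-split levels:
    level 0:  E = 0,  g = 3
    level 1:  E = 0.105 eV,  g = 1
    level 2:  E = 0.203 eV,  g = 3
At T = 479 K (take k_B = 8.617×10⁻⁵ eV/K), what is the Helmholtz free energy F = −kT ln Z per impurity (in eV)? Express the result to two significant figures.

-0.047 eV

k_BT = 8.617×10⁻⁵ × 479 K = 0.04128 eV.
Eᵢ/kT = 0, 2.544, 4.918.
Z = Σ gᵢe^(−Eᵢ/kT) = 3·e^(−0) + 1·e^(−2.544) + 3·e^(−4.918) = 3.000 + 0.07855 + 0.02194 = 3.100.
F = −kT ln Z = −0.04128 × ln(3.100) = −0.04128 × 1.131 = -0.047 eV.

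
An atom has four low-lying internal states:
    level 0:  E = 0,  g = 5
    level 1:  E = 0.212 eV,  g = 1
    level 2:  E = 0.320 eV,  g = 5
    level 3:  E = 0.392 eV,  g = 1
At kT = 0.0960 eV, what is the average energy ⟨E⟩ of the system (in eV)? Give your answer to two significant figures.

0.016 eV

Eᵢ/kT = 0, 2.208, 3.333, 4.083.
Z = Σ gᵢe^(−Eᵢ/kT) = 5·e^(−0) + 1·e^(−2.208) + 5·e^(−3.333) + 1·e^(−4.083) = 5.000 + 0.1099 + 0.1784 + 0.01686 = 5.305.
⟨E⟩ = Σ Eᵢ gᵢe^(−Eᵢ/kT) / Z = (0·5.000 + 0.212·0.1099 + 0.320·0.1784 + 0.392·0.01686) / 5.305 = 0.016 eV.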